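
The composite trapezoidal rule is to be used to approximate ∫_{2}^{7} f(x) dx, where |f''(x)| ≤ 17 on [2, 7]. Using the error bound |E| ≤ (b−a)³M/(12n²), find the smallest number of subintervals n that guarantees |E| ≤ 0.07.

Need 2125/(12n²) ≤ 0.07.
n² ≥ 2125/(12·0.07) = 2529.76 ⇒ n ≥ 50.2967, so the smallest n is 51.

51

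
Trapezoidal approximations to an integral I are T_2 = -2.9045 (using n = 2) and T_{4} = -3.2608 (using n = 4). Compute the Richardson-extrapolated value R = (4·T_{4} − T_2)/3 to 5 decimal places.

R = (4·T_{4} − T_2) / 3 = (4·(-3.2608) − (-2.9045))/3 = (-10.1387)/3 = -3.37957.

-3.37957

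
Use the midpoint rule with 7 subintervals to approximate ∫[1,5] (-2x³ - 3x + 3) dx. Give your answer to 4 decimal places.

-334.0408

h = (5 − 1)/7 = 0.571429.
Midpoints m₁,…,m₇ = 1.285714, 1.857143, 2.428571, 3, 3.571429, 4.142857, 4.714286.
f(m₁)=-5.107872, f(m₂)=-15.381924, f(m₃)=-32.932945, f(m₄)=-60, f(m₅)=-98.822157, f(m₆)=-151.638484, f(m₇)=-220.688047.
h·[f(m₁) + f(m₂) + f(m₃) + f(m₄) + f(m₅) + f(m₆) + f(m₇)] = 0.571429·(-584.571429) = -334.0408.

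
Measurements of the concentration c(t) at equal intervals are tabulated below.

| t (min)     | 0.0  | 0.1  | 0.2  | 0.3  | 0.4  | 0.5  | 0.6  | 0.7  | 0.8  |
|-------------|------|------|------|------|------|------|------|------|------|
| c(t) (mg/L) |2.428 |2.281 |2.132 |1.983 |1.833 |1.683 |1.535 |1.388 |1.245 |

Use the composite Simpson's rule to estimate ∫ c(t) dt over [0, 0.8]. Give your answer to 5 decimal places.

h = 0.1, n = 8.
(h/3)·[y₀ + 4y₁ + 2y₂ + 4y₃ + 2y₄ + 4y₅ + 2y₆ + 4y₇ + y₈] = 0.033333·(44.013) = 1.46710.

1.46710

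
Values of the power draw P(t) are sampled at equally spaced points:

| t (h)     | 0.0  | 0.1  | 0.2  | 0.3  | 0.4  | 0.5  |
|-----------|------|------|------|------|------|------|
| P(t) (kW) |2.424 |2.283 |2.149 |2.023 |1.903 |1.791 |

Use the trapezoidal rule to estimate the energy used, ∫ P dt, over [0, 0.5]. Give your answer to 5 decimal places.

1.04655

h = 0.1, n = 5.
(h/2)·[y₀ + 2y₁ + 2y₂ + 2y₃ + 2y₄ + y₅] = 0.05·(20.931) = 1.04655.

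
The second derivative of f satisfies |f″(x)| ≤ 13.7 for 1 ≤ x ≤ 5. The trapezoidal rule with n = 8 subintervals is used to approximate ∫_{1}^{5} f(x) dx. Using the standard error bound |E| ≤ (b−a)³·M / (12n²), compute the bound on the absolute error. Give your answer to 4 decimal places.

1.1417

|E| ≤ (4)³·13.7 / (12·8²) = 876.8/768 = 1.1417.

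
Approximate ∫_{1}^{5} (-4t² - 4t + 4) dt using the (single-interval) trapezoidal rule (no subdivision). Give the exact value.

T = (b−a)/2 · [f(1) + f(5)] = 2·[(-4) + (-116)] = -240.

-240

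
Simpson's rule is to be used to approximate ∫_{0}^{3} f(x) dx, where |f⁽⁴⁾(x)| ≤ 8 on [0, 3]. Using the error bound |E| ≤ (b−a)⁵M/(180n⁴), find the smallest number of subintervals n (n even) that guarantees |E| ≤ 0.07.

4

Need 1944/(180n⁴) ≤ 0.07.
n⁴ ≥ 1944/(180·0.07) = 154.286 ⇒ n ≥ 3.5244, so the smallest even n is 4. (n must be even for Simpson's rule.)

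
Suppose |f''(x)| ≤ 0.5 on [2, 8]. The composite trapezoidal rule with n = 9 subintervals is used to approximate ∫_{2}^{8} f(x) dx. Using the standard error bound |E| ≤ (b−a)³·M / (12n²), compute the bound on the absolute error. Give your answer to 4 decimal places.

0.1111

|E| ≤ (6)³·0.5 / (12·9²) = 108/972 = 0.1111.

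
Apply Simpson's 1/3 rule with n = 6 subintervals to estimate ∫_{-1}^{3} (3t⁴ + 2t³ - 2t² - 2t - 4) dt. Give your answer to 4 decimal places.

h = (3 − (-1))/6 = 0.666667.
Nodes t₀,…,t₆ = -1, -0.333333, 0.333333, 1, 1.666667, 2.333333, 3.
f(t) = 3t⁴ + 2t³ - 2t² - 2t - 4: f₀=-3, f₁=-3.592593, f₂=-4.777778, f₃=-3, f₄=19.518519, f₅=94.777778, f₆=269.
(h/3)·[f₀ + 4f₁ + 2f₂ + 4f₃ + 2f₄ + 4f₅ + f₆] = 0.222222·(648.222222) = 144.0494.

144.0494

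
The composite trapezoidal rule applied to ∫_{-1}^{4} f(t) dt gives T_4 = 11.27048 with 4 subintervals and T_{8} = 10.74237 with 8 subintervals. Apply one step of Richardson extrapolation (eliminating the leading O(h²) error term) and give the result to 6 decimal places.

10.566333

R = (4·T_{8} − T_4) / 3 = (4·10.74237 − 11.27048)/3 = (31.69900)/3 = 10.566333.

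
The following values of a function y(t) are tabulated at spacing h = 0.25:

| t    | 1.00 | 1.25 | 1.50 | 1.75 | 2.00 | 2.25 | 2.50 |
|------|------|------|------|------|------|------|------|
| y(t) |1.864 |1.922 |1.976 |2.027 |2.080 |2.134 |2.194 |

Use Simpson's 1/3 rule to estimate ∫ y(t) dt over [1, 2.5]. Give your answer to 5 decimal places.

h = 0.25, n = 6.
(h/3)·[y₀ + 4y₁ + 2y₂ + 4y₃ + 2y₄ + 4y₅ + y₆] = 0.083333·(36.502) = 3.04183.

3.04183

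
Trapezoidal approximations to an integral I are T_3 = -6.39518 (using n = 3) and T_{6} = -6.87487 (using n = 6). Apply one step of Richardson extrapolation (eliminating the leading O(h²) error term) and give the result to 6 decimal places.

-7.034767

R = (4·T_{6} − T_3) / 3 = (4·(-6.87487) − (-6.39518))/3 = (-21.10430)/3 = -7.034767.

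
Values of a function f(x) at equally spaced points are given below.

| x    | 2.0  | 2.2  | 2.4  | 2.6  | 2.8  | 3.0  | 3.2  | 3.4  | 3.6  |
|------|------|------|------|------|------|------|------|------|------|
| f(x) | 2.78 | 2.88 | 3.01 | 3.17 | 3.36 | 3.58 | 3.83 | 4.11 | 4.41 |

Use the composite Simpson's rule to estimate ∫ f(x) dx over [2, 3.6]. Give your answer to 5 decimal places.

h = 0.2, n = 8.
(h/3)·[y₀ + 4y₁ + 2y₂ + 4y₃ + 2y₄ + 4y₅ + 2y₆ + 4y₇ + y₈] = 0.066667·(82.55) = 5.50333.

5.50333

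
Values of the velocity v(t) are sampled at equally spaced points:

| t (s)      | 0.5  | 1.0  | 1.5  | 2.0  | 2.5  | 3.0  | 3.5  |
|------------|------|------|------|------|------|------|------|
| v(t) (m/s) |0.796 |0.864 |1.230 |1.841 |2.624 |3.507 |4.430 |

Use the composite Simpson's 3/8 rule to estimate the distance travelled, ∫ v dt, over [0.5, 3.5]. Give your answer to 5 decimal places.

6.29681

h = 0.5, n = 6.
(3h/8)·[y₀ + 3y₁ + 3y₂ + 2y₃ + 3y₄ + 3y₅ + y₆] = 0.1875·(33.583) = 6.29681.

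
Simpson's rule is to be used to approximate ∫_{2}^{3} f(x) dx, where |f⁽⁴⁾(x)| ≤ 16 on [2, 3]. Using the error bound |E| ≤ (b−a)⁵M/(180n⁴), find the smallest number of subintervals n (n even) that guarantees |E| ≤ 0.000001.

18

Need 16/(180n⁴) ≤ 0.000001.
n⁴ ≥ 16/(180·0.000001) = 88888.9 ⇒ n ≥ 17.2668, so the smallest even n is 18. (n must be even for Simpson's rule.)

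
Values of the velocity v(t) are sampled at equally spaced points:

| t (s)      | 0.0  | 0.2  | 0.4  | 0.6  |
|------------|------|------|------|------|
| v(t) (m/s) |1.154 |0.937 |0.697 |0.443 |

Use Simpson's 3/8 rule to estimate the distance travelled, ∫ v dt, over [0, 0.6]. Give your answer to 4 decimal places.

h = 0.2, n = 3.
(3h/8)·[y₀ + 3y₁ + 3y₂ + y₃] = 0.075·(6.499) = 0.4874.

0.4874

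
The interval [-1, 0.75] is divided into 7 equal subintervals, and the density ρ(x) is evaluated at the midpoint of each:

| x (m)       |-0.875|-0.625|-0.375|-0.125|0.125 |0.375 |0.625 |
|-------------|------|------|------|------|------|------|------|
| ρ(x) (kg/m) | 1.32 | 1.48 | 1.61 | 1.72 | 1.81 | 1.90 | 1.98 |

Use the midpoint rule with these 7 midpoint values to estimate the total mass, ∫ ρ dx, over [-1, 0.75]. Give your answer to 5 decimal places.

2.95500

h = 0.25, n = 7.
h·[y(m₁) + y(m₂) + y(m₃) + y(m₄) + y(m₅) + y(m₆) + y(m₇)] = 0.25·(11.82) = 2.95500.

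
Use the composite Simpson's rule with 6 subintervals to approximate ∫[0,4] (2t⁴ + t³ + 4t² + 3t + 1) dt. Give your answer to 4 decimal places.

h = (4 − 0)/6 = 0.666667.
Nodes t₀,…,t₆ = 0, 0.666667, 1.333333, 2, 2.666667, 3.333333, 4.
f(t) = 2t⁴ + t³ + 4t² + 3t + 1: f₀=1, f₁=5.469136, f₂=20.802469, f₃=63, f₄=157.543210, f₅=339.395062, f₆=653.
(h/3)·[f₀ + 4f₁ + 2f₂ + 4f₃ + 2f₄ + 4f₅ + f₆] = 0.222222·(2642.148148) = 587.1440.

587.1440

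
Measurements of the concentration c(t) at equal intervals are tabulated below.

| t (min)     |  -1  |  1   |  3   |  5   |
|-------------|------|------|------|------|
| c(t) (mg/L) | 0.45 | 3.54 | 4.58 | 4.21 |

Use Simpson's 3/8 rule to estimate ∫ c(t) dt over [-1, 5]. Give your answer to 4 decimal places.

h = 2, n = 3.
(3h/8)·[y₀ + 3y₁ + 3y₂ + y₃] = 0.75·(29.02) = 21.7650.

21.7650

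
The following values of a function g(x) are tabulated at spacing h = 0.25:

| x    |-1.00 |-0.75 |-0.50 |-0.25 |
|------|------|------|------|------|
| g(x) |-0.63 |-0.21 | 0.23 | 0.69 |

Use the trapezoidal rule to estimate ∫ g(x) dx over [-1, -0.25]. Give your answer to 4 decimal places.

0.0125

h = 0.25, n = 3.
(h/2)·[y₀ + 2y₁ + 2y₂ + y₃] = 0.125·(0.10) = 0.0125.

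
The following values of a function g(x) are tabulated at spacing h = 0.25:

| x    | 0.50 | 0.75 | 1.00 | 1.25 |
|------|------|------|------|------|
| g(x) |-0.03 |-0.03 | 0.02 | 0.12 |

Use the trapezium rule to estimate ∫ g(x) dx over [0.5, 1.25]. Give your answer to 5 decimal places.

h = 0.25, n = 3.
(h/2)·[y₀ + 2y₁ + 2y₂ + y₃] = 0.125·(0.07) = 0.00875.

0.00875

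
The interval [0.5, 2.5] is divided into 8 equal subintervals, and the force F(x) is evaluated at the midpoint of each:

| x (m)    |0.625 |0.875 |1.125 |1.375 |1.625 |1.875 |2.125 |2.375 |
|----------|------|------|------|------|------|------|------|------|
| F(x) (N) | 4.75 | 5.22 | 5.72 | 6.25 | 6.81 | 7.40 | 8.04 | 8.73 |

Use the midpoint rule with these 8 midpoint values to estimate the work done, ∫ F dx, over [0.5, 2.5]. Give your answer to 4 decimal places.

h = 0.25, n = 8.
h·[y(m₁) + y(m₂) + y(m₃) + y(m₄) + y(m₅) + y(m₆) + y(m₇) + y(m₈)] = 0.25·(52.92) = 13.2300.

13.2300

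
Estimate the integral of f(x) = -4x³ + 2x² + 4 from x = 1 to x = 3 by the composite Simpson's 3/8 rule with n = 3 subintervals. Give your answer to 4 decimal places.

h = (3 − 1)/3 = 0.666667.
Nodes x₀,…,x₃ = 1, 1.666667, 2.333333, 3.
f(x) = -4x³ + 2x² + 4: f₀=2, f₁=-8.962963, f₂=-35.925926, f₃=-86.
(3h/8)·[f₀ + 3f₁ + 3f₂ + f₃] = 0.25·(-218.666667) = -54.6667.

-54.6667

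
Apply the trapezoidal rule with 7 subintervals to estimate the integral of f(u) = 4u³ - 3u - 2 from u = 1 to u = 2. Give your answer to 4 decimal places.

8.5612

h = (2 − 1)/7 = 0.142857.
Nodes u₀,…,u₇ = 1, 1.142857, 1.285714, 1.428571, 1.571429, 1.714286, 1.857143, 2.
f(u) = 4u³ - 3u - 2: f₀=-1, f₁=0.542274, f₂=2.644315, f₃=5.376093, f₄=8.807580, f₅=13.008746, f₆=18.049563, f₇=24.
(h/2)·[f₀ + 2f₁ + 2f₂ + 2f₃ + 2f₄ + 2f₅ + 2f₆ + f₇] = 0.071429·(119.857143) = 8.5612.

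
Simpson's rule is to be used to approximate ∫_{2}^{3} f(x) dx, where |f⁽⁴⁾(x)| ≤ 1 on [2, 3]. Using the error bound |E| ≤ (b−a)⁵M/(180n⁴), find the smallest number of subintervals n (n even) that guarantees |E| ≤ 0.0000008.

Need 1/(180n⁴) ≤ 0.0000008.
n⁴ ≥ 1/(180·0.0000008) = 6944.44 ⇒ n ≥ 9.1287, so the smallest even n is 10. (n must be even for Simpson's rule.)

10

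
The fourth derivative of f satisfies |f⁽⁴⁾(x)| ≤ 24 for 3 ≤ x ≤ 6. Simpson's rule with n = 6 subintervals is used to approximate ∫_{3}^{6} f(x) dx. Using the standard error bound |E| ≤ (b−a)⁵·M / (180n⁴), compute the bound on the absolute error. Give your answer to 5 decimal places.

0.02500

|E| ≤ (3)⁵·24 / (180·6⁴) = 5832/233280 = 0.02500.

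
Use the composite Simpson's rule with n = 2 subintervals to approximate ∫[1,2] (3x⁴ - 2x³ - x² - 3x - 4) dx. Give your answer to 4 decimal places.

0.2917

h = (2 − 1)/2 = 0.5.
Nodes x₀,…,x₂ = 1, 1.5, 2.
f(x) = 3x⁴ - 2x³ - x² - 3x - 4: f₀=-7, f₁=-2.3125, f₂=18.
(h/3)·[f₀ + 4f₁ + f₂] = 0.166667·(1.75) = 0.2917.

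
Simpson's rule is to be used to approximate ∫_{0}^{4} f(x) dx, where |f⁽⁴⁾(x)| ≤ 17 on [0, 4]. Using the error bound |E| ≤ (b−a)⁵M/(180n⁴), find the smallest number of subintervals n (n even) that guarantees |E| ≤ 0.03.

Need 17408/(180n⁴) ≤ 0.03.
n⁴ ≥ 17408/(180·0.03) = 3223.7 ⇒ n ≥ 7.5351, so the smallest even n is 8. (n must be even for Simpson's rule.)

8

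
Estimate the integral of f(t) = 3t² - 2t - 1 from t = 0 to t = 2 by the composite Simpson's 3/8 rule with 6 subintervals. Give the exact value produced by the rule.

h = (2 − 0)/6 = 0.333333.
Nodes t₀,…,t₆ = 0, 0.333333, 0.666667, 1, 1.333333, 1.666667, 2.
f(t) = 3t² - 2t - 1: f₀=-1, f₁=-1.333333, f₂=-1, f₃=0, f₄=1.666667, f₅=4, f₆=7.
(3h/8)·[f₀ + 3f₁ + 3f₂ + 2f₃ + 3f₄ + 3f₅ + f₆] = 0.125·(16) = 2.

2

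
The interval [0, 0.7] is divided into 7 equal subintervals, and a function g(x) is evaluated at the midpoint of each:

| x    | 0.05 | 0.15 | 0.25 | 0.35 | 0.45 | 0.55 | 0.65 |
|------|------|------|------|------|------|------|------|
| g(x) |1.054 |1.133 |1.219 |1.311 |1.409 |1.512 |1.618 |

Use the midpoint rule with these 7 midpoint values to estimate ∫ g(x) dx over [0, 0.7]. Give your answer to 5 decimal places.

0.92560

h = 0.1, n = 7.
h·[y(m₁) + y(m₂) + y(m₃) + y(m₄) + y(m₅) + y(m₆) + y(m₇)] = 0.1·(9.256) = 0.92560.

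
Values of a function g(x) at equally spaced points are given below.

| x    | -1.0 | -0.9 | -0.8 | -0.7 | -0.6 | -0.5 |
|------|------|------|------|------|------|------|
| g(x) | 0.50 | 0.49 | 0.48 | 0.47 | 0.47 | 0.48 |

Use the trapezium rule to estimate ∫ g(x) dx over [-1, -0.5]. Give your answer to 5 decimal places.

0.24000

h = 0.1, n = 5.
(h/2)·[y₀ + 2y₁ + 2y₂ + 2y₃ + 2y₄ + y₅] = 0.05·(4.80) = 0.24000.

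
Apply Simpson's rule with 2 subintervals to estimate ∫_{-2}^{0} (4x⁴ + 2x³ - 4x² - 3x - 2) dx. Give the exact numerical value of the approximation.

10

h = (0 − (-2))/2 = 1.
Nodes x₀,…,x₂ = -2, -1, 0.
f(x) = 4x⁴ + 2x³ - 4x² - 3x - 2: f₀=36, f₁=-1, f₂=-2.
(h/3)·[f₀ + 4f₁ + f₂] = 0.333333·(30) = 10.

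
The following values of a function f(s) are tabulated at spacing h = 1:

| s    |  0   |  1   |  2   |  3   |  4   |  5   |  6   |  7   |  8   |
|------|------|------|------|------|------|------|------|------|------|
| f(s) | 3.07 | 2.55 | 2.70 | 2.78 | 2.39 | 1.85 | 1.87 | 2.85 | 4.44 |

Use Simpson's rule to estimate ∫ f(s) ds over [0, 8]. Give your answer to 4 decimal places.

h = 1, n = 8.
(h/3)·[y₀ + 4y₁ + 2y₂ + 4y₃ + 2y₄ + 4y₅ + 2y₆ + 4y₇ + y₈] = 0.333333·(61.55) = 20.5167.

20.5167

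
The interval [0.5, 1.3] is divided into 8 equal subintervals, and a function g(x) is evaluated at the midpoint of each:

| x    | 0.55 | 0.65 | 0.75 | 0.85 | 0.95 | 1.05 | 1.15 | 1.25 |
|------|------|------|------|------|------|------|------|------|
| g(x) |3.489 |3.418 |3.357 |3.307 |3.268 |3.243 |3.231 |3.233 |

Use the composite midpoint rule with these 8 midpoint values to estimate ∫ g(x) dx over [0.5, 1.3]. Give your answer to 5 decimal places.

h = 0.1, n = 8.
h·[y(m₁) + y(m₂) + y(m₃) + y(m₄) + y(m₅) + y(m₆) + y(m₇) + y(m₈)] = 0.1·(26.546) = 2.65460.

2.65460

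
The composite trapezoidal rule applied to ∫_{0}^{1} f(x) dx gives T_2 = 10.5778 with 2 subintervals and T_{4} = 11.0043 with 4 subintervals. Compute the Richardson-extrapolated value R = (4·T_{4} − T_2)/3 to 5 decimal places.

11.14647

R = (4·T_{4} − T_2) / 3 = (4·11.0043 − 10.5778)/3 = (33.4394)/3 = 11.14647.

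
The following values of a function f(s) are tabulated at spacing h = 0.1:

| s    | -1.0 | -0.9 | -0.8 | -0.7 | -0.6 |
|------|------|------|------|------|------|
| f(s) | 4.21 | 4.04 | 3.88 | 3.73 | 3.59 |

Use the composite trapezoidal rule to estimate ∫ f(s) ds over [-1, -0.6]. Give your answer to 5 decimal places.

1.55500

h = 0.1, n = 4.
(h/2)·[y₀ + 2y₁ + 2y₂ + 2y₃ + y₄] = 0.05·(31.10) = 1.55500.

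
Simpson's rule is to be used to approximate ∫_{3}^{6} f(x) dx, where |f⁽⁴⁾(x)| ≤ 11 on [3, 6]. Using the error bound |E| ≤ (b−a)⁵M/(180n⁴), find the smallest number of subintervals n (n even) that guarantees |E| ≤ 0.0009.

12

Need 2673/(180n⁴) ≤ 0.0009.
n⁴ ≥ 2673/(180·0.0009) = 16500 ⇒ n ≥ 11.3337, so the smallest even n is 12. (n must be even for Simpson's rule.)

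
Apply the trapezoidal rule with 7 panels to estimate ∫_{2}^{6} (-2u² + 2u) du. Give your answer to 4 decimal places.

h = (6 − 2)/7 = 0.571429.
Nodes u₀,…,u₇ = 2, 2.571429, 3.142857, 3.714286, 4.285714, 4.857143, 5.428571, 6.
f(u) = -2u² + 2u: f₀=-4, f₁=-8.081633, f₂=-13.469388, f₃=-20.163265, f₄=-28.163265, f₅=-37.469388, f₆=-48.081633, f₇=-60.
(h/2)·[f₀ + 2f₁ + 2f₂ + 2f₃ + 2f₄ + 2f₅ + 2f₆ + f₇] = 0.285714·(-374.857143) = -107.1020.

-107.1020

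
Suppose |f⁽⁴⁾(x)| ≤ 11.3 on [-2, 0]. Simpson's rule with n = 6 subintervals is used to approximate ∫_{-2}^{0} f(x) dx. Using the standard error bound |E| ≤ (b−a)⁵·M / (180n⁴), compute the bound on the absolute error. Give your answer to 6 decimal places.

0.001550

|E| ≤ (2)⁵·11.3 / (180·6⁴) = 361.6/233280 = 0.001550.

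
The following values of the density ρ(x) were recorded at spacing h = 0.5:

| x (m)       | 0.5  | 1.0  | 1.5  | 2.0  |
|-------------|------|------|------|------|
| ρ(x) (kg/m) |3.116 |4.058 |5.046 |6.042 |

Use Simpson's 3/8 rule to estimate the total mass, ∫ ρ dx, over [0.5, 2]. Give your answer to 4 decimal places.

6.8381

h = 0.5, n = 3.
(3h/8)·[y₀ + 3y₁ + 3y₂ + y₃] = 0.1875·(36.470) = 6.8381.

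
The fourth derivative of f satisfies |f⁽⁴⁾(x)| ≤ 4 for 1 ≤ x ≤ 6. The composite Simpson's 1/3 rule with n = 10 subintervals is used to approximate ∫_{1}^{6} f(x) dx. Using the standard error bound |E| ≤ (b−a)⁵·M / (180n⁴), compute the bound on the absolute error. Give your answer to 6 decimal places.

|E| ≤ (5)⁵·4 / (180·10⁴) = 12500/1800000 = 0.006944.

0.006944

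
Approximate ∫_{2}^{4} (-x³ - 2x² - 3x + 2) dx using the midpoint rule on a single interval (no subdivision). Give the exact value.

M = (b−a)·f(3) = 2·(-52) = -104.

-104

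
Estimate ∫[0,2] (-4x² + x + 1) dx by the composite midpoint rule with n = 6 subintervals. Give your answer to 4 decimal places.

-6.5926

h = (2 − 0)/6 = 0.333333.
Midpoints m₁,…,m₆ = 0.166667, 0.5, 0.833333, 1.166667, 1.5, 1.833333.
f(m₁)=1.055556, f(m₂)=0.5, f(m₃)=-0.944444, f(m₄)=-3.277778, f(m₅)=-6.5, f(m₆)=-10.611111.
h·[f(m₁) + f(m₂) + f(m₃) + f(m₄) + f(m₅) + f(m₆)] = 0.333333·(-19.777778) = -6.5926.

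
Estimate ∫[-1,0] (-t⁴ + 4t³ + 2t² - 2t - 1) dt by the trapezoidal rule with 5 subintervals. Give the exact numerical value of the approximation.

-0.57328

h = (0 − (-1))/5 = 0.2.
Nodes t₀,…,t₅ = -1, -0.8, -0.6, -0.4, -0.2, 0.
f(t) = -t⁴ + 4t³ + 2t² - 2t - 1: f₀=-2, f₁=-0.5776, f₂=-0.0736, f₃=-0.1616, f₄=-0.5536, f₅=-1.
(h/2)·[f₀ + 2f₁ + 2f₂ + 2f₃ + 2f₄ + f₅] = 0.1·(-5.7328) = -0.57328.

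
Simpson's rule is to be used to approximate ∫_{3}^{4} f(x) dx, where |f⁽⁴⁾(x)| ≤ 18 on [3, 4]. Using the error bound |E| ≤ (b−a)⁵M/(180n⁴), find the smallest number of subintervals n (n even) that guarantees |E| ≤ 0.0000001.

Need 18/(180n⁴) ≤ 0.0000001.
n⁴ ≥ 18/(180·0.0000001) = 1e+06 ⇒ n ≥ 31.6228, so the smallest even n is 32. (n must be even for Simpson's rule.)

32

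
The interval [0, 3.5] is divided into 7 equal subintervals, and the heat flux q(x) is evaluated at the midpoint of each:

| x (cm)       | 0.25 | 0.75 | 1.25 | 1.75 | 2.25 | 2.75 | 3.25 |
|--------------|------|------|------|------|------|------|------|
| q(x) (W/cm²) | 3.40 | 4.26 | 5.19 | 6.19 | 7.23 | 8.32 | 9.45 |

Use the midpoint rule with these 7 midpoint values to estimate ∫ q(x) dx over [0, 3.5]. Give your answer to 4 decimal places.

22.0200

h = 0.5, n = 7.
h·[y(m₁) + y(m₂) + y(m₃) + y(m₄) + y(m₅) + y(m₆) + y(m₇)] = 0.5·(44.04) = 22.0200.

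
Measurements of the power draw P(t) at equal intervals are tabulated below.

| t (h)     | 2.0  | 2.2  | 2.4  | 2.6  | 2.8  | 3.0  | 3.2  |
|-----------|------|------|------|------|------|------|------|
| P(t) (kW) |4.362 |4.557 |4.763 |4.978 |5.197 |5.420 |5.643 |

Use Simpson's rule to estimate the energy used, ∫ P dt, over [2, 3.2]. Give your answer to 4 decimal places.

h = 0.2, n = 6.
(h/3)·[y₀ + 4y₁ + 2y₂ + 4y₃ + 2y₄ + 4y₅ + y₆] = 0.066667·(89.745) = 5.9830.

5.9830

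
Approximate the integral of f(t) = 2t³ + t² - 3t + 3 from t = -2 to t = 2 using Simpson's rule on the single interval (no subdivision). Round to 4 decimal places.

17.3333

S = (b−a)/6 · [f(-2) + 4f(0) + f(2)] = 0.666667·[(-3) + 4·3 + 17] = 17.3333.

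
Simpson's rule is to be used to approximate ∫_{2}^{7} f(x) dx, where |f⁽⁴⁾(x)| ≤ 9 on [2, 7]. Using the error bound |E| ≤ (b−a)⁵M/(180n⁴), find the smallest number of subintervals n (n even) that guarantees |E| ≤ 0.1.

Need 28125/(180n⁴) ≤ 0.1.
n⁴ ≥ 28125/(180·0.1) = 1562.5 ⇒ n ≥ 6.2872, so the smallest even n is 8. (n must be even for Simpson's rule.)

8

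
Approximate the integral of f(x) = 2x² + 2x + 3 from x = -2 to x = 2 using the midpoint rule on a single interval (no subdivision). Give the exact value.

M = (b−a)·f(0) = 4·(3) = 12.

12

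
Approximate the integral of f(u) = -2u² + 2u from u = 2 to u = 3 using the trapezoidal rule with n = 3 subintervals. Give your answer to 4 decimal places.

h = (3 − 2)/3 = 0.333333.
Nodes u₀,…,u₃ = 2, 2.333333, 2.666667, 3.
f(u) = -2u² + 2u: f₀=-4, f₁=-6.222222, f₂=-8.888889, f₃=-12.
(h/2)·[f₀ + 2f₁ + 2f₂ + f₃] = 0.166667·(-46.222222) = -7.7037.

-7.7037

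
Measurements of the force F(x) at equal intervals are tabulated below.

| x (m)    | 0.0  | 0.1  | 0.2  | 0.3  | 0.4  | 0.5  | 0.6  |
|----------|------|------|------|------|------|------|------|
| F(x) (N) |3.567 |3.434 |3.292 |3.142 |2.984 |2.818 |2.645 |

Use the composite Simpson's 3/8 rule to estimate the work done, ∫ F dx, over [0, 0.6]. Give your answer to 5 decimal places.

h = 0.1, n = 6.
(3h/8)·[y₀ + 3y₁ + 3y₂ + 2y₃ + 3y₄ + 3y₅ + y₆] = 0.0375·(50.080) = 1.87800.

1.87800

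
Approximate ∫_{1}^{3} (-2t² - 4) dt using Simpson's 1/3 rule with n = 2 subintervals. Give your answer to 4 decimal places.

h = (3 − 1)/2 = 1.
Nodes t₀,…,t₂ = 1, 2, 3.
f(t) = -2t² - 4: f₀=-6, f₁=-12, f₂=-22.
(h/3)·[f₀ + 4f₁ + f₂] = 0.333333·(-76) = -25.3333.

-25.3333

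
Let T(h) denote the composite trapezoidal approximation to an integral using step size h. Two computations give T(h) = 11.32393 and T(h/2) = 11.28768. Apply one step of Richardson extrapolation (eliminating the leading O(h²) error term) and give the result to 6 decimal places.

R = (4·T(h/2) − T(h)) / 3 = (4·11.28768 − 11.32393)/3 = (33.82679)/3 = 11.275597.

11.275597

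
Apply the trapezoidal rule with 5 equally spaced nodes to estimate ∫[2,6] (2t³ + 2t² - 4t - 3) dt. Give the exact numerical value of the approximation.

720

h = (6 − 2)/4 = 1.
Nodes t₀,…,t₄ = 2, 3, 4, 5, 6.
f(t) = 2t³ + 2t² - 4t - 3: f₀=13, f₁=57, f₂=141, f₃=277, f₄=477.
(h/2)·[f₀ + 2f₁ + 2f₂ + 2f₃ + f₄] = 0.5·(1440) = 720.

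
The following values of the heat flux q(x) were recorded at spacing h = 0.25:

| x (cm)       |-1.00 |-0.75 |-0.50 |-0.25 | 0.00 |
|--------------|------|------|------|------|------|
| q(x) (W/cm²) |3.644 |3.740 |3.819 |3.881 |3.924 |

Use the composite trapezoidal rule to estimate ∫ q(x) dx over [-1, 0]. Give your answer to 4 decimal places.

3.8060

h = 0.25, n = 4.
(h/2)·[y₀ + 2y₁ + 2y₂ + 2y₃ + y₄] = 0.125·(30.448) = 3.8060.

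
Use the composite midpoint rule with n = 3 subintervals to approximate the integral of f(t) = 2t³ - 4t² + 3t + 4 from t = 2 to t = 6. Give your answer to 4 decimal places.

414.8148

h = (6 − 2)/3 = 1.333333.
Midpoints m₁,…,m₃ = 2.666667, 4, 5.333333.
f(m₁)=21.481481, f(m₂)=80, f(m₃)=209.629630.
h·[f(m₁) + f(m₂) + f(m₃)] = 1.333333·(311.111111) = 414.8148.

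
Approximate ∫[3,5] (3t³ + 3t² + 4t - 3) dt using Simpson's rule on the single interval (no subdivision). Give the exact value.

S = (b−a)/6 · [f(3) + 4f(4) + f(5)] = 0.333333·[117 + 4·253 + 467] = 532.

532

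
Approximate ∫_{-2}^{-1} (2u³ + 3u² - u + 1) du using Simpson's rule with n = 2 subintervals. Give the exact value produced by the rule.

h = (-1 − (-2))/2 = 0.5.
Nodes u₀,…,u₂ = -2, -1.5, -1.
f(u) = 2u³ + 3u² - u + 1: f₀=-1, f₁=2.5, f₂=3.
(h/3)·[f₀ + 4f₁ + f₂] = 0.166667·(12) = 2.

2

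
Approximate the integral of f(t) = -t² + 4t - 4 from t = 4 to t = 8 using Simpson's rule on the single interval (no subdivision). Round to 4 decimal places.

-69.3333

S = (b−a)/6 · [f(4) + 4f(6) + f(8)] = 0.666667·[(-4) + 4·(-16) + (-36)] = -69.3333.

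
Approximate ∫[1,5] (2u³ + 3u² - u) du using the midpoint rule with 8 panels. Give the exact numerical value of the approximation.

422.25

h = (5 − 1)/8 = 0.5.
Midpoints m₁,…,m₈ = 1.25, 1.75, 2.25, 2.75, 3.25, 3.75, 4.25, 4.75.
f(m₁)=7.34375, f(m₂)=18.15625, f(m₃)=35.71875, f(m₄)=61.53125, f(m₅)=97.09375, f(m₆)=143.90625, f(m₇)=203.46875, f(m₈)=277.28125.
h·[f(m₁) + f(m₂) + f(m₃) + f(m₄) + f(m₅) + f(m₆) + f(m₇) + f(m₈)] = 0.5·(844.5) = 422.25.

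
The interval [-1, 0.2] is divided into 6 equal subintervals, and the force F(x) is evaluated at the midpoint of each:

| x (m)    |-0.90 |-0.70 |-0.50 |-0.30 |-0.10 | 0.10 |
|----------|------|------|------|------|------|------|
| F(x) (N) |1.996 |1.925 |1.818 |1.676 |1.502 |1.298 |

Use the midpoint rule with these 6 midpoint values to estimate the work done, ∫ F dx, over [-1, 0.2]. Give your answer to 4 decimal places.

h = 0.2, n = 6.
h·[y(m₁) + y(m₂) + y(m₃) + y(m₄) + y(m₅) + y(m₆)] = 0.2·(10.215) = 2.0430.

2.0430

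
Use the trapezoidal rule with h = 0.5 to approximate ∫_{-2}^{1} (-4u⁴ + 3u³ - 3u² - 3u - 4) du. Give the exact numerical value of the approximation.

h = (1 − (-2))/6 = 0.5.
Nodes u₀,…,u₆ = -2, -1.5, -1, -0.5, 0, 0.5, 1.
f(u) = -4u⁴ + 3u³ - 3u² - 3u - 4: f₀=-98, f₁=-36.625, f₂=-11, f₃=-3.875, f₄=-4, f₅=-6.125, f₆=-11.
(h/2)·[f₀ + 2f₁ + 2f₂ + 2f₃ + 2f₄ + 2f₅ + f₆] = 0.25·(-232.25) = -58.0625.

-58.0625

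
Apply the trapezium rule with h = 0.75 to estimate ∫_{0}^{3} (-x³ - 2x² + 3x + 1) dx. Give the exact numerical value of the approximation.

-23.578125

h = (3 − 0)/4 = 0.75.
Nodes x₀,…,x₄ = 0, 0.75, 1.5, 2.25, 3.
f(x) = -x³ - 2x² + 3x + 1: f₀=1, f₁=1.703125, f₂=-2.375, f₃=-13.765625, f₄=-35.
(h/2)·[f₀ + 2f₁ + 2f₂ + 2f₃ + f₄] = 0.375·(-62.875) = -23.578125.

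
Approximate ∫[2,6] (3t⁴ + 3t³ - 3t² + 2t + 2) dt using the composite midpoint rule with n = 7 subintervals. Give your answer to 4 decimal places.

h = (6 − 2)/7 = 0.571429.
Midpoints m₁,…,m₇ = 2.285714, 2.857143, 3.428571, 4, 4.571429, 5.142857, 5.714286.
f(m₁)=108.608913, f(m₂)=253.112037, f(m₃)=509.048730, f(m₄)=922, f(m₅)=1545.223657, f(m₆)=2439.654311, f(m₇)=3673.903374.
h·[f(m₁) + f(m₂) + f(m₃) + f(m₄) + f(m₅) + f(m₆) + f(m₇)] = 0.571429·(9451.551020) = 5400.8863.

5400.8863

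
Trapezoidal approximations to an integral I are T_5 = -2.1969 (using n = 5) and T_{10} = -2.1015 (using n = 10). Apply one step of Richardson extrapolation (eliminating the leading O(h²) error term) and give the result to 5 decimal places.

-2.06970

R = (4·T_{10} − T_5) / 3 = (4·(-2.1015) − (-2.1969))/3 = (-6.2091)/3 = -2.06970.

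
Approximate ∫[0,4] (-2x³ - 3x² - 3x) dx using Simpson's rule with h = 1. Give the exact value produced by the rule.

h = (4 − 0)/4 = 1.
Nodes x₀,…,x₄ = 0, 1, 2, 3, 4.
f(x) = -2x³ - 3x² - 3x: f₀=0, f₁=-8, f₂=-34, f₃=-90, f₄=-188.
(h/3)·[f₀ + 4f₁ + 2f₂ + 4f₃ + f₄] = 0.333333·(-648) = -216.

-216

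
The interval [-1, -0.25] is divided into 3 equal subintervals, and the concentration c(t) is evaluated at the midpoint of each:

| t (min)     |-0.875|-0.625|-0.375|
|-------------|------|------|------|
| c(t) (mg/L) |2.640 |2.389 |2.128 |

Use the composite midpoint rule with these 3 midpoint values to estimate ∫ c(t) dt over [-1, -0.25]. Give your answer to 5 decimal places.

1.78925

h = 0.25, n = 3.
h·[y(m₁) + y(m₂) + y(m₃)] = 0.25·(7.157) = 1.78925.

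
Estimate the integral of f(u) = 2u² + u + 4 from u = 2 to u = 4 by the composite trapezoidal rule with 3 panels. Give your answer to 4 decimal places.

51.6296

h = (4 − 2)/3 = 0.666667.
Nodes u₀,…,u₃ = 2, 2.666667, 3.333333, 4.
f(u) = 2u² + u + 4: f₀=14, f₁=20.888889, f₂=29.555556, f₃=40.
(h/2)·[f₀ + 2f₁ + 2f₂ + f₃] = 0.333333·(154.888889) = 51.6296.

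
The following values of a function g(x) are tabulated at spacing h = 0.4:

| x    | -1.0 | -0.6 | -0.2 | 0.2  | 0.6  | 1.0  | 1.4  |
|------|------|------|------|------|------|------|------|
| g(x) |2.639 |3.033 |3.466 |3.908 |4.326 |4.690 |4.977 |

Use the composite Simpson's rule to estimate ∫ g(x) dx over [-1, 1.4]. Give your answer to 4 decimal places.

9.2965

h = 0.4, n = 6.
(h/3)·[y₀ + 4y₁ + 2y₂ + 4y₃ + 2y₄ + 4y₅ + y₆] = 0.133333·(69.724) = 9.2965.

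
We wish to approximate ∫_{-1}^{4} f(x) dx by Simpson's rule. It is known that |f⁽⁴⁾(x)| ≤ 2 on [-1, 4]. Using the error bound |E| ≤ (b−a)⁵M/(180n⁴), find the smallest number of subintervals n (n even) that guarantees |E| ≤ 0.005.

Need 6250/(180n⁴) ≤ 0.005.
n⁴ ≥ 6250/(180·0.005) = 6944.44 ⇒ n ≥ 9.1287, so the smallest even n is 10. (n must be even for Simpson's rule.)

10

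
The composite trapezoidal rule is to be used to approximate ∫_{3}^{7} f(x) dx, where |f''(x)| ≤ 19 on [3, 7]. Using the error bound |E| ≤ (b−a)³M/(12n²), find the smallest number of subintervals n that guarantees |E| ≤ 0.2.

Need 1216/(12n²) ≤ 0.2.
n² ≥ 1216/(12·0.2) = 506.667 ⇒ n ≥ 22.5093, so the smallest n is 23.

23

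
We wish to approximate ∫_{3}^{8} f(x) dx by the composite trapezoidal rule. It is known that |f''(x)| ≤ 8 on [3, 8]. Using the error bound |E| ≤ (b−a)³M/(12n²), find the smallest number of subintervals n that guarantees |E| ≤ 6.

Need 1000/(12n²) ≤ 6.
n² ≥ 1000/(12·6) = 13.8889 ⇒ n ≥ 3.7268, so the smallest n is 4.

4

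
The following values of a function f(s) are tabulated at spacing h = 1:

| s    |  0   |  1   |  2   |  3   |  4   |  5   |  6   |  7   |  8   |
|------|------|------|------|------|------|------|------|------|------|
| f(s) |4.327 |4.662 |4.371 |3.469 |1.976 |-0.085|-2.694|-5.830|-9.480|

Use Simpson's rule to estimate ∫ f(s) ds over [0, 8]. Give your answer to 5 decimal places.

h = 1, n = 8.
(h/3)·[y₀ + 4y₁ + 2y₂ + 4y₃ + 2y₄ + 4y₅ + 2y₆ + 4y₇ + y₈] = 0.333333·(11.017) = 3.67233.

3.67233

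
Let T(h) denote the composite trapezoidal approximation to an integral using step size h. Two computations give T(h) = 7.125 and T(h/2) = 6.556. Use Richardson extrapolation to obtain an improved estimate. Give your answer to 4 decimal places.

6.3663

R = (4·T(h/2) − T(h)) / 3 = (4·6.556 − 7.125)/3 = (19.099)/3 = 6.3663.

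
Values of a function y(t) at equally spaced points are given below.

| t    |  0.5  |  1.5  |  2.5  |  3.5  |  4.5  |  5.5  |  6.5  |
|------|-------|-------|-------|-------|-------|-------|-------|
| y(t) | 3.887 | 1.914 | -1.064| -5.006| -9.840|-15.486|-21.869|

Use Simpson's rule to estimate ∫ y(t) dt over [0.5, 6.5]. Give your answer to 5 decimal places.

-38.03400

h = 1, n = 6.
(h/3)·[y₀ + 4y₁ + 2y₂ + 4y₃ + 2y₄ + 4y₅ + y₆] = 0.333333·(-114.102) = -38.03400.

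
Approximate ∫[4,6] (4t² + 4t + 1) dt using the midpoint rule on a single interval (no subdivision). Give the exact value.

242

M = (b−a)·f(5) = 2·(121) = 242.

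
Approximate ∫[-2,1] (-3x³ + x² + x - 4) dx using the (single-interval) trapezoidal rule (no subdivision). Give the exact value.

T = (b−a)/2 · [f(-2) + f(1)] = 1.5·[22 + (-5)] = 25.5.

25.5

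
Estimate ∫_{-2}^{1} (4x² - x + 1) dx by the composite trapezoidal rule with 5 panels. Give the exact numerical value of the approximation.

17.22

h = (1 − (-2))/5 = 0.6.
Nodes x₀,…,x₅ = -2, -1.4, -0.8, -0.2, 0.4, 1.
f(x) = 4x² - x + 1: f₀=19, f₁=10.24, f₂=4.36, f₃=1.36, f₄=1.24, f₅=4.
(h/2)·[f₀ + 2f₁ + 2f₂ + 2f₃ + 2f₄ + f₅] = 0.3·(57.4) = 17.22.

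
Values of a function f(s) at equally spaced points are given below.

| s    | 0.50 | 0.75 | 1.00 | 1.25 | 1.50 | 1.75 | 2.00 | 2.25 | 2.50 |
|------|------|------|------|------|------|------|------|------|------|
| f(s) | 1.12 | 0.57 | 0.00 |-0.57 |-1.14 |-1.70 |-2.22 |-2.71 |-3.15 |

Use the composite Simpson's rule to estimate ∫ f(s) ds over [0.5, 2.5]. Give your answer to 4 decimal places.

-2.1992

h = 0.25, n = 8.
(h/3)·[y₀ + 4y₁ + 2y₂ + 4y₃ + 2y₄ + 4y₅ + 2y₆ + 4y₇ + y₈] = 0.083333·(-26.39) = -2.1992.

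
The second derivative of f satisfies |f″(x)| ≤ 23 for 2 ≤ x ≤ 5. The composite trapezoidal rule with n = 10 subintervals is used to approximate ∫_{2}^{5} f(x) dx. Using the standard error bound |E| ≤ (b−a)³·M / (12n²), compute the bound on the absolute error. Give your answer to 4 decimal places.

|E| ≤ (3)³·23 / (12·10²) = 621/1200 = 0.5175.

0.5175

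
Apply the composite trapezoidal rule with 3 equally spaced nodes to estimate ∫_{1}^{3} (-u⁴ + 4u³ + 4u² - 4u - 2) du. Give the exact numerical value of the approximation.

h = (3 − 1)/2 = 1.
Nodes u₀,…,u₂ = 1, 2, 3.
f(u) = -u⁴ + 4u³ + 4u² - 4u - 2: f₀=1, f₁=22, f₂=49.
(h/2)·[f₀ + 2f₁ + f₂] = 0.5·(94) = 47.

47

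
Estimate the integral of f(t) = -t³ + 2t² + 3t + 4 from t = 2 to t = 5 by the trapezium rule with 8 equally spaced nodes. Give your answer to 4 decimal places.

h = (5 − 2)/7 = 0.428571.
Nodes t₀,…,t₇ = 2, 2.428571, 2.857143, 3.285714, 3.714286, 4.142857, 4.571429, 5.
f(t) = -t³ + 2t² + 3t + 4: f₀=10, f₁=8.758017, f₂=5.574344, f₃=-0.023324, f₄=-8.507289, f₅=-20.349854, f₆=-36.023324, f₇=-56.
(h/2)·[f₀ + 2f₁ + 2f₂ + 2f₃ + 2f₄ + 2f₅ + 2f₆ + f₇] = 0.214286·(-147.142857) = -31.5306.

-31.5306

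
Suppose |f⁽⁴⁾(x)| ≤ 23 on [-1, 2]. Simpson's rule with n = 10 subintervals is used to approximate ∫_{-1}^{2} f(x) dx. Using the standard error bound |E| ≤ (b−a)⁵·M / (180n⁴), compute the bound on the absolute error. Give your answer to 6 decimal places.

|E| ≤ (3)⁵·23 / (180·10⁴) = 5589/1800000 = 0.003105.

0.003105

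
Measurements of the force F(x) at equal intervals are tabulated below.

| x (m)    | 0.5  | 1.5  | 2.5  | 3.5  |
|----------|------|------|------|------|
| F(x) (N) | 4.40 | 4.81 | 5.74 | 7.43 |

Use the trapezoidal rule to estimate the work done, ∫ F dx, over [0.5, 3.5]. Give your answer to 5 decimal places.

h = 1, n = 3.
(h/2)·[y₀ + 2y₁ + 2y₂ + y₃] = 0.5·(32.93) = 16.46500.

16.46500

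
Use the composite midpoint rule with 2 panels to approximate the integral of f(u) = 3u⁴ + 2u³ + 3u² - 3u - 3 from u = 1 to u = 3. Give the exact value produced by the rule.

177.875

h = (3 − 1)/2 = 1.
Midpoints m₁,…,m₂ = 1.5, 2.5.
f(m₁)=21.1875, f(m₂)=156.6875.
h·[f(m₁) + f(m₂)] = 1·(177.875) = 177.875.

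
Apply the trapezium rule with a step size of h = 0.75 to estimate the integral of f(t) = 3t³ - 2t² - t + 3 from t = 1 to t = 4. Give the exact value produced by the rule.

h = (4 − 1)/4 = 0.75.
Nodes t₀,…,t₄ = 1, 1.75, 2.5, 3.25, 4.
f(t) = 3t³ - 2t² - t + 3: f₀=3, f₁=11.203125, f₂=34.875, f₃=81.609375, f₄=159.
(h/2)·[f₀ + 2f₁ + 2f₂ + 2f₃ + f₄] = 0.375·(417.375) = 156.515625.

156.515625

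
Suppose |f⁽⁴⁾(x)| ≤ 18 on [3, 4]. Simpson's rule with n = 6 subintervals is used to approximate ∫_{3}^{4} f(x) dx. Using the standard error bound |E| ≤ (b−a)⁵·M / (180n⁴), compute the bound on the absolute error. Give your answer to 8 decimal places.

|E| ≤ (1)⁵·18 / (180·6⁴) = 18/233280 = 0.00007716.

0.00007716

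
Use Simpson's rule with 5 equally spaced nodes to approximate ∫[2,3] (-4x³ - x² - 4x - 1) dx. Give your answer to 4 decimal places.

-82.3333

h = (3 − 2)/4 = 0.25.
Nodes x₀,…,x₄ = 2, 2.25, 2.5, 2.75, 3.
f(x) = -4x³ - x² - 4x - 1: f₀=-45, f₁=-60.625, f₂=-79.75, f₃=-102.75, f₄=-130.
(h/3)·[f₀ + 4f₁ + 2f₂ + 4f₃ + f₄] = 0.083333·(-988) = -82.3333.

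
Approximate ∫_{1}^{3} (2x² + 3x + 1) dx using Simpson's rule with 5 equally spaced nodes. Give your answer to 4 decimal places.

h = (3 − 1)/4 = 0.5.
Nodes x₀,…,x₄ = 1, 1.5, 2, 2.5, 3.
f(x) = 2x² + 3x + 1: f₀=6, f₁=10, f₂=15, f₃=21, f₄=28.
(h/3)·[f₀ + 4f₁ + 2f₂ + 4f₃ + f₄] = 0.166667·(188) = 31.3333.

31.3333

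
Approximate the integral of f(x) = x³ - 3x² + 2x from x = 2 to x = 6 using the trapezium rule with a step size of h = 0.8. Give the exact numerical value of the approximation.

h = (6 − 2)/5 = 0.8.
Nodes x₀,…,x₅ = 2, 2.8, 3.6, 4.4, 5.2, 6.
f(x) = x³ - 3x² + 2x: f₀=0, f₁=4.032, f₂=14.976, f₃=35.904, f₄=69.888, f₅=120.
(h/2)·[f₀ + 2f₁ + 2f₂ + 2f₃ + 2f₄ + f₅] = 0.4·(369.6) = 147.84.

147.84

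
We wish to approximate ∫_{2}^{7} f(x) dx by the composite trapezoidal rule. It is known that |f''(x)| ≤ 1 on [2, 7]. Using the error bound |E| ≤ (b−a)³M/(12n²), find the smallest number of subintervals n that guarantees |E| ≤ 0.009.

Need 125/(12n²) ≤ 0.009.
n² ≥ 125/(12·0.009) = 1157.41 ⇒ n ≥ 34.0207, so the smallest n is 35.

35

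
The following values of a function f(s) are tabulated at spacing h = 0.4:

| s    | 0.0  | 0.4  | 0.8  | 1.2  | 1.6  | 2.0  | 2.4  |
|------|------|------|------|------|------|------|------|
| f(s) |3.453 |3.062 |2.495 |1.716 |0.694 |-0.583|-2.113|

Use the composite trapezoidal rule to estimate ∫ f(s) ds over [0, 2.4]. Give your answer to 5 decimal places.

h = 0.4, n = 6.
(h/2)·[y₀ + 2y₁ + 2y₂ + 2y₃ + 2y₄ + 2y₅ + y₆] = 0.2·(16.108) = 3.22160.

3.22160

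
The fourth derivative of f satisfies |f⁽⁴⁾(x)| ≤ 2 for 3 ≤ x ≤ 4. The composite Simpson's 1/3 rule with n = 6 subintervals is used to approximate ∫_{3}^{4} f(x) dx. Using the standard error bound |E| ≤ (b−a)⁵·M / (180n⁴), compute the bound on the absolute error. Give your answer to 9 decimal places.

|E| ≤ (1)⁵·2 / (180·6⁴) = 2/233280 = 0.000008573.

0.000008573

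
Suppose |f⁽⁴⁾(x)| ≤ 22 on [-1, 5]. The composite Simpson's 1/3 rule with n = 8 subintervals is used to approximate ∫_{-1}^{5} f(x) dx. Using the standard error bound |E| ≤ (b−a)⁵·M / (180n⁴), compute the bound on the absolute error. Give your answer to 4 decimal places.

|E| ≤ (6)⁵·22 / (180·8⁴) = 171072/737280 = 0.2320.

0.2320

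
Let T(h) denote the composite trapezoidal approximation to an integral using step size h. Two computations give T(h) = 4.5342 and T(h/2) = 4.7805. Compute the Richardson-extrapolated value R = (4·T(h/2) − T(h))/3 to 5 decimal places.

4.86260

R = (4·T(h/2) − T(h)) / 3 = (4·4.7805 − 4.5342)/3 = (14.5878)/3 = 4.86260.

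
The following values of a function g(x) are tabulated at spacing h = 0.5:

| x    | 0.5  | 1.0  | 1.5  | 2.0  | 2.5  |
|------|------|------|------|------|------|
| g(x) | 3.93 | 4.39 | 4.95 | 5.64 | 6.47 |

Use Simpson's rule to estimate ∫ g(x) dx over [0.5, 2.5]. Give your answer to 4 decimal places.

h = 0.5, n = 4.
(h/3)·[y₀ + 4y₁ + 2y₂ + 4y₃ + y₄] = 0.166667·(60.42) = 10.0700.

10.0700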